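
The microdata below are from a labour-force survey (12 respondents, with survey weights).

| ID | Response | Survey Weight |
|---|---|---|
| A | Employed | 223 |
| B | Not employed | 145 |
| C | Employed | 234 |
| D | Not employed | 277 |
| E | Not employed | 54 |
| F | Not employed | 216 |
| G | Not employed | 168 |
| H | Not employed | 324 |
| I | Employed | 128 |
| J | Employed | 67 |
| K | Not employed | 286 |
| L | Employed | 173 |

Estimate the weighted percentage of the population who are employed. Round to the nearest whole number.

36

Sum of weights for 'Employed' = 223 + 234 + 128 + 67 + 173 = 825
Total weight = 223 + 145 + 234 + 277 + 54 + 216 + 168 + 324 + 128 + 67 + 286 + 173 = 2295
Weighted proportion = 825 / 2295 = 0.35947712 → 35.947712%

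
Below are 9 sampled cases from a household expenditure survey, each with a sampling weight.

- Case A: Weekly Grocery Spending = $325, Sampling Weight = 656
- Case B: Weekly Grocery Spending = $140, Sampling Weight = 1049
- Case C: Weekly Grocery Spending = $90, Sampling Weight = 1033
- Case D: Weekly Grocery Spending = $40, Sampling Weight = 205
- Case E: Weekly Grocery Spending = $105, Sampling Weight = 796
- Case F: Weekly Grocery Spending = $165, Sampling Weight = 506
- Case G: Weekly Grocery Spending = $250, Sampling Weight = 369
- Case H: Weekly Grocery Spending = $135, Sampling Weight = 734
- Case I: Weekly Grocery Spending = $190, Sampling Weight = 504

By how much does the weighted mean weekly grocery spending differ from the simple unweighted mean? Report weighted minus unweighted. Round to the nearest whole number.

-4

Unweighted sum = 325 + 140 + 90 + 40 + 105 + 165 + 250 + 135 + 190 = 1440
Unweighted mean = 1440 / 9 = 160
Weighted sum = 325×656 + 140×1049 + 90×1033 + 40×205 + 105×796 + 165×506 + 250×369 + 135×734 + 190×504
  = 915400
Sum of weights = 656 + 1049 + 1033 + 205 + 796 + 506 + 369 + 734 + 504 = 5852
Weighted mean = 915400 / 5852 = 156.42515
Difference (weighted minus unweighted) = -3.5748462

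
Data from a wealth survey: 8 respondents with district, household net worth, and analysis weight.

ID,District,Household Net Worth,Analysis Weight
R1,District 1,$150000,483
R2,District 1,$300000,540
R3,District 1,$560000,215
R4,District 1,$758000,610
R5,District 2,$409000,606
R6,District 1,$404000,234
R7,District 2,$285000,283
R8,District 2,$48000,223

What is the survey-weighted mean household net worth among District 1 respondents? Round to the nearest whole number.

District 1 rows: R1, R2, R3, R4, R6
Weighted sum = 150000×483 + 300000×540 + 560000×215 + 758000×610 + 404000×234
  = 72450000 + 162000000 + 120400000 + 462380000 + 94536000 = 911766000
Sum of weights = 2082
Weighted mean = 911766000 / 2082 = 437927.95

437928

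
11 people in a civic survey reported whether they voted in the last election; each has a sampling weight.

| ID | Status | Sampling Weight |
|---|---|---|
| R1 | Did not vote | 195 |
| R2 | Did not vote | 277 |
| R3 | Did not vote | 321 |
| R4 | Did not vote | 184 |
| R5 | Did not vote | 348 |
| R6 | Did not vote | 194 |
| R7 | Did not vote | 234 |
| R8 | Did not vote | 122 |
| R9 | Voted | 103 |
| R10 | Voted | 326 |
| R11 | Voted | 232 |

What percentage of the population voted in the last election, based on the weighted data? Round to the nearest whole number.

Sum of weights for 'Voted' = 103 + 326 + 232 = 661
Total weight = 2536
Weighted proportion = 661 / 2536 = 0.26064669 → 26.064669%

26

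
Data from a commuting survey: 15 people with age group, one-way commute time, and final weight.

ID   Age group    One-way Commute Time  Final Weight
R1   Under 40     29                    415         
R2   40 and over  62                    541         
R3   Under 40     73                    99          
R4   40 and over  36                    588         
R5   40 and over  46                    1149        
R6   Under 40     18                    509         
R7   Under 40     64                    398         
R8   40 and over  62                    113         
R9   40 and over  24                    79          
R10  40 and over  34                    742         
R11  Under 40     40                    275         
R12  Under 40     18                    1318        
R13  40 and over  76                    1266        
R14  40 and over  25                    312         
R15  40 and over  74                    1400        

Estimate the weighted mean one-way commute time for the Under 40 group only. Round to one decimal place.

Under 40 rows: R1, R3, R6, R7, R11, R12
Weighted sum = 29×415 + 73×99 + 18×509 + 64×398 + 40×275 + 18×1318
  = 88620
Sum of weights = 415 + 99 + 509 + 398 + 275 + 1318 = 3014
Weighted mean = 88620 / 3014 = 29.402787

29.4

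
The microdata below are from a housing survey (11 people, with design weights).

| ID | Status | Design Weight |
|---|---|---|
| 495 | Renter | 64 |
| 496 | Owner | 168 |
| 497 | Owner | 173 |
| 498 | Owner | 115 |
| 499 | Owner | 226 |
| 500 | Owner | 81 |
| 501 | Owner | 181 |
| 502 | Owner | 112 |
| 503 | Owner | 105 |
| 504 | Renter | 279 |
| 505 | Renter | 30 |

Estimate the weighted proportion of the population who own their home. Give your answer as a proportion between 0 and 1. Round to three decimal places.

Sum of weights for 'Owner' = 168 + 173 + 115 + 226 + 81 + 181 + 112 + 105 = 1161
Total weight = 1534
Weighted proportion = 1161 / 1534 = 0.75684485

0.757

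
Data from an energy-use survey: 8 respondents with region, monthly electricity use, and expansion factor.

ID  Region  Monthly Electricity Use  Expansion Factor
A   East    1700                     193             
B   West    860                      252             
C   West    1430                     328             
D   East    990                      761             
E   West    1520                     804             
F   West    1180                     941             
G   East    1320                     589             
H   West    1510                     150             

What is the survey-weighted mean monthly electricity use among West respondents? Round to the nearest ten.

1310

West rows: B, C, E, F, H
Weighted sum = 860×252 + 1430×328 + 1520×804 + 1180×941 + 1510×150
  = 3244720
Sum of weights = 252 + 328 + 804 + 941 + 150 = 2475
Weighted mean = 3244720 / 2475 = 1310.998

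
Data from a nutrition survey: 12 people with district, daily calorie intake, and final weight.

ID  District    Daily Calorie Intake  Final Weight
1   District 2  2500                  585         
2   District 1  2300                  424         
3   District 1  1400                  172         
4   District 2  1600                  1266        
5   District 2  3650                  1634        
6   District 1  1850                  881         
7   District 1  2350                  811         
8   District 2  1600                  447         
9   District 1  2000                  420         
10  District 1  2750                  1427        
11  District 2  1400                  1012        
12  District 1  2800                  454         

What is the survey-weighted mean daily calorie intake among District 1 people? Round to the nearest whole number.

District 1 rows: 2, 3, 6, 7, 9, 10, 12
Weighted sum = 2300×424 + 1400×172 + 1850×881 + 2350×811 + 2000×420 + 2750×1427 + 2800×454
  = 975200 + 240800 + 1629850 + 1905850 + 840000 + 3924250 + 1271200 = 10787150
Sum of weights = 4589
Weighted mean = 10787150 / 4589 = 2350.6537

2351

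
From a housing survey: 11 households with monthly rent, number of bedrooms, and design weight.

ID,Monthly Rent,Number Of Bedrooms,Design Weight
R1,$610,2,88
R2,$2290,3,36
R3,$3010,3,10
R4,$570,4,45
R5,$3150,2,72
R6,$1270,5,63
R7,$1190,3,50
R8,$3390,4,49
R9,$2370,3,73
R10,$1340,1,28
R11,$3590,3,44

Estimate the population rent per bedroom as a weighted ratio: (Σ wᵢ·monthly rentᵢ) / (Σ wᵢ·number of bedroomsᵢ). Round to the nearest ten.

650

Σ wᵢ·y = 610×88 + 2290×36 + 3010×10 + 570×45 + 3150×72 + 1270×63 + 1190×50 + 3390×49 + 2370×73 + 1340×28 + 3590×44
  = 53680 + 82440 + 30100 + 25650 + 226800 + 80010 + 59500 + 166110 + 173010 + 37520 + 157960 = 1092780
Σ wᵢ·x = 2×88 + 3×36 + 3×10 + 4×45 + 2×72 + 5×63 + 3×50 + 4×49 + 3×73 + 1×28 + 3×44
  = 176 + 108 + 30 + 180 + 144 + 315 + 150 + 196 + 219 + 28 + 132 = 1678
Ratio = 1092780 / 1678 = 651.23957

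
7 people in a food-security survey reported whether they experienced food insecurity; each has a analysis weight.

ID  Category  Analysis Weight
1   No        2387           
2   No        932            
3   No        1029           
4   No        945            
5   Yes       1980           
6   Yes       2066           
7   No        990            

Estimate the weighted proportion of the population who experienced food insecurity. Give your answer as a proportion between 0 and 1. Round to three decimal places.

Sum of weights for 'Yes' = 1980 + 2066 = 4046
Total weight = 2387 + 932 + 1029 + 945 + 1980 + 2066 + 990 = 10329
Weighted proportion = 4046 / 10329 = 0.39171265

0.392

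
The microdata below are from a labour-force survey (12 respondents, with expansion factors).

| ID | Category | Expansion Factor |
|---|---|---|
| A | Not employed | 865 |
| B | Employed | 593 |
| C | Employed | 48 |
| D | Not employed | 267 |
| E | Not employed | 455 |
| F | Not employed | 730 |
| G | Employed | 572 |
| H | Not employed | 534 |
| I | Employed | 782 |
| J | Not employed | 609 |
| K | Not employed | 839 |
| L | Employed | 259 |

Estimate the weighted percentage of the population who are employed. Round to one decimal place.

Sum of weights for 'Employed' = 593 + 48 + 572 + 782 + 259 = 2254
Total weight = 865 + 593 + 48 + 267 + 455 + 730 + 572 + 534 + 782 + 609 + 839 + 259 = 6553
Weighted proportion = 2254 / 6553 = 0.3439646 → 34.39646%

34.4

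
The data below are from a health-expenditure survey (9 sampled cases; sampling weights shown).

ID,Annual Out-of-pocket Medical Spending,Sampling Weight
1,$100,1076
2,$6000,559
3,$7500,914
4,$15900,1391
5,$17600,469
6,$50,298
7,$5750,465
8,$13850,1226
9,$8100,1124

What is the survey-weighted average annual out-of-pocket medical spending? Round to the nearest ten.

Weighted sum = 100×1076 + 6000×559 + 7500×914 + 15900×1391 + 17600×469 + 50×298 + 5750×465 + 13850×1226 + 8100×1124
  = 107600 + 3354000 + 6855000 + 22116900 + 8254400 + 14900 + 2673750 + 16980100 + 9104400 = 69461050
Sum of weights = 1076 + 559 + 914 + 1391 + 469 + 298 + 465 + 1226 + 1124 = 7522
Weighted mean = 69461050 / 7522 = 9234.3858

9230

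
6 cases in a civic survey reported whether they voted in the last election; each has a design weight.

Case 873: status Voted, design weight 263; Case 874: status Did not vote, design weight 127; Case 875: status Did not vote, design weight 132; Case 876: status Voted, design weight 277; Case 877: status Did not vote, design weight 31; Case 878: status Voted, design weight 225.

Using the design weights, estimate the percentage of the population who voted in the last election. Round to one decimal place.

72.5

Sum of weights for 'Voted' = 263 + 277 + 225 = 765
Total weight = 263 + 127 + 132 + 277 + 31 + 225 = 1055
Weighted proportion = 765 / 1055 = 0.72511848 → 72.511848%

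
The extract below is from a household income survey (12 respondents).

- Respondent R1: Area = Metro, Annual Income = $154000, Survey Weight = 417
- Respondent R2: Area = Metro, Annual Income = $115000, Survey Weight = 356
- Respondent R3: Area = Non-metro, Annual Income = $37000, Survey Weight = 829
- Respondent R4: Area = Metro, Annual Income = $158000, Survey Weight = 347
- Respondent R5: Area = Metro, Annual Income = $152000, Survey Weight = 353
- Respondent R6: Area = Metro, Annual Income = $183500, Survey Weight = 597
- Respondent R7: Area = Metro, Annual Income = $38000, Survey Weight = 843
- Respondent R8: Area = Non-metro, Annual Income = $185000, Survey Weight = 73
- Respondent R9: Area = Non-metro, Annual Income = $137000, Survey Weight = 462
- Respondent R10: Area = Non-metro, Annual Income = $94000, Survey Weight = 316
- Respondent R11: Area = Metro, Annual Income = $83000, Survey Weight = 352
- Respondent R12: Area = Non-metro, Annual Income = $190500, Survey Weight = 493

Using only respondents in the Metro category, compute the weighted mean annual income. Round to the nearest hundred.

Metro rows: R1, R2, R4, R5, R6, R7, R11
Weighted sum = 154000×417 + 115000×356 + 158000×347 + 152000×353 + 183500×597 + 38000×843 + 83000×352
  = 64218000 + 40940000 + 54826000 + 53656000 + 109549500 + 32034000 + 29216000 = 384439500
Sum of weights = 417 + 356 + 347 + 353 + 597 + 843 + 352 = 3265
Weighted mean = 384439500 / 3265 = 117745.64

117700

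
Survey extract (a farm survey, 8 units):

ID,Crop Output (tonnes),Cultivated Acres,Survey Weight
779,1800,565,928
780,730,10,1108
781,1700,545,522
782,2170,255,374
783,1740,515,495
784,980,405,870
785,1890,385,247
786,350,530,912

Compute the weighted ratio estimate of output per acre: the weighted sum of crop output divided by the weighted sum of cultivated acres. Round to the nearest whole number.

Σ wᵢ·y = 1800×928 + 730×1108 + 1700×522 + 2170×374 + 1740×495 + 980×870 + 1890×247 + 350×912
  = 6678150
Σ wᵢ·x = 565×928 + 10×1108 + 545×522 + 255×374 + 515×495 + 405×870 + 385×247 + 530×912
  = 524320 + 11080 + 284490 + 95370 + 254925 + 352350 + 95095 + 483360 = 2100990
Ratio = 6678150 / 2100990 = 3.178573

3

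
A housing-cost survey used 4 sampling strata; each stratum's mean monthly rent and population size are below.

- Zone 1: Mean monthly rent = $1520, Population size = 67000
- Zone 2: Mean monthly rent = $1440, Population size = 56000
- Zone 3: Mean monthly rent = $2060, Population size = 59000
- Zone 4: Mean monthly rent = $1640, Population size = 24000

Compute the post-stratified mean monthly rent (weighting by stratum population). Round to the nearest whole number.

1667

Σ Nₕ·x̄ₕ = 1520×67000 + 1440×56000 + 2060×59000 + 1640×24000
  = 101840000 + 80640000 + 121540000 + 39360000 = 343380000
Σ Nₕ = 67000 + 56000 + 59000 + 24000 = 206000
Overall mean = 343380000 / 206000 = 1666.8932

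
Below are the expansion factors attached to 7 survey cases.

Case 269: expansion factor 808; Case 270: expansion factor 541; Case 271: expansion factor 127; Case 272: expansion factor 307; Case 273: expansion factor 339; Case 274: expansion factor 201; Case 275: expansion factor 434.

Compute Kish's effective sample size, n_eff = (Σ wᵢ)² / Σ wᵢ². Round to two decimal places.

5.43

Σ wᵢ = 808 + 541 + 127 + 307 + 339 + 201 + 434 = 2757
Σ wᵢ² = 652864 + 292681 + 16129 + 94249 + 114921 + 40401 + 188356 = 1399601
n_eff = 2757² / 1399601 = 7601049 / 1399601 = 5.4308685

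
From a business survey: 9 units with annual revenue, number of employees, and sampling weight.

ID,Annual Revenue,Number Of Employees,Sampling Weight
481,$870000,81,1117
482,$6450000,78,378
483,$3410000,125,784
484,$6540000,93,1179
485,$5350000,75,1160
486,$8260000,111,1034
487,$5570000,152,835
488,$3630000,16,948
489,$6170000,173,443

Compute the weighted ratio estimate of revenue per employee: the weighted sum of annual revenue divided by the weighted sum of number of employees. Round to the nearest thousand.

53000

Σ wᵢ·y = 39366330000
Σ wᵢ·x = 81×1117 + 78×378 + 125×784 + 93×1179 + 75×1160 + 111×1034 + 152×835 + 16×948 + 173×443
  = 90477 + 29484 + 98000 + 109647 + 87000 + 114774 + 126920 + 15168 + 76639 = 748109
Ratio = 39366330000 / 748109 = 52621.115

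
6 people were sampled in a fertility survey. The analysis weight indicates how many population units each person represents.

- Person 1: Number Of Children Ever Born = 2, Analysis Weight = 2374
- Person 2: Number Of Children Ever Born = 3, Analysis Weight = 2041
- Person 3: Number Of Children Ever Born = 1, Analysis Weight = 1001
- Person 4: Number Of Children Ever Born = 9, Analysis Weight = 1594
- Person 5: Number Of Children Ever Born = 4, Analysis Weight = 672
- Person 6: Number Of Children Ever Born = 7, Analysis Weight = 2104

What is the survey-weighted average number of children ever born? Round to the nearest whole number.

4

Weighted sum = 2×2374 + 3×2041 + 1×1001 + 9×1594 + 4×672 + 7×2104
  = 4748 + 6123 + 1001 + 14346 + 2688 + 14728 = 43634
Sum of weights = 9786
Weighted mean = 43634 / 9786 = 4.4588187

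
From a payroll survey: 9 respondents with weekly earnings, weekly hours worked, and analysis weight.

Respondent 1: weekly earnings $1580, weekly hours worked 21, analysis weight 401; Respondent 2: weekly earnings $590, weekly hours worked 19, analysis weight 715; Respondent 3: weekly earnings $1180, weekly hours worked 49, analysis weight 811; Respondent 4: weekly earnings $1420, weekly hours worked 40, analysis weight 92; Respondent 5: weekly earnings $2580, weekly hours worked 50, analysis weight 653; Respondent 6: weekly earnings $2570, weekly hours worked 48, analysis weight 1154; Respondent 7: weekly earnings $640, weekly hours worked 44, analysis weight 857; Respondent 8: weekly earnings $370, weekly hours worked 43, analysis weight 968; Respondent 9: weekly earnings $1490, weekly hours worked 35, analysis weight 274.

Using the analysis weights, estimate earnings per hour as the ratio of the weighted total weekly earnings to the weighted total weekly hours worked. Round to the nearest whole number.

Σ wᵢ·y = 1580×401 + 590×715 + 1180×811 + 1420×92 + 2580×653 + 2570×1154 + 640×857 + 370×968 + 1490×274
  = 8108470
Σ wᵢ·x = 21×401 + 19×715 + 49×811 + 40×92 + 50×653 + 48×1154 + 44×857 + 43×968 + 35×274
  = 242389
Ratio = 8108470 / 242389 = 33.452302

33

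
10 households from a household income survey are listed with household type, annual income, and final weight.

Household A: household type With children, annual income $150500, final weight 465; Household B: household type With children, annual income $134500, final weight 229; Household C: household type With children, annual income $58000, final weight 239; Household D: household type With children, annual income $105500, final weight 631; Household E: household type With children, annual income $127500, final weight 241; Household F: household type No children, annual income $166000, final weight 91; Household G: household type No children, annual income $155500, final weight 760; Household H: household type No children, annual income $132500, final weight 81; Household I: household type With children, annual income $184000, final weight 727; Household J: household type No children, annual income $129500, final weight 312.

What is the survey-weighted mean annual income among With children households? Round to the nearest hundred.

136500

With children rows: A, B, C, D, E, I
Weighted sum = 150500×465 + 134500×229 + 58000×239 + 105500×631 + 127500×241 + 184000×727
  = 69982500 + 30800500 + 13862000 + 66570500 + 30727500 + 133768000 = 345711000
Sum of weights = 465 + 229 + 239 + 631 + 241 + 727 = 2532
Weighted mean = 345711000 / 2532 = 136536.73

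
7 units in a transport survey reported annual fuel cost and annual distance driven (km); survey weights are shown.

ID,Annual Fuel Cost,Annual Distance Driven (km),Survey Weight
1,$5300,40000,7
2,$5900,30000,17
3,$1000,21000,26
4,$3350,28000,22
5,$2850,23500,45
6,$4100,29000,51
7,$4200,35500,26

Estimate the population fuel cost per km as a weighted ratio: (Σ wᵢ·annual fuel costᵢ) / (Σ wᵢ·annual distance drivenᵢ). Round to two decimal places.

0.13

Σ wᵢ·y = 5300×7 + 5900×17 + 1000×26 + 3350×22 + 2850×45 + 4100×51 + 4200×26
  = 37100 + 100300 + 26000 + 73700 + 128250 + 209100 + 109200 = 683650
Σ wᵢ·x = 40000×7 + 30000×17 + 21000×26 + 28000×22 + 23500×45 + 29000×51 + 35500×26
  = 5411500
Ratio = 683650 / 5411500 = 0.12633281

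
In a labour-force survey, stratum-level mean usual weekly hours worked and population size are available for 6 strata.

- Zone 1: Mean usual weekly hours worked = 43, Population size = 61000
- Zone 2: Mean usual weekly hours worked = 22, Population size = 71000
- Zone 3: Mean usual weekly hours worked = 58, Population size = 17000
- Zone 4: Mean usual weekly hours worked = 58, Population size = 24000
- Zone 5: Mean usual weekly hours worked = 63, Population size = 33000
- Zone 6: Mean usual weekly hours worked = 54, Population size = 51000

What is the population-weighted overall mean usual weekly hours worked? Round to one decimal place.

Σ Nₕ·x̄ₕ = 43×61000 + 22×71000 + 58×17000 + 58×24000 + 63×33000 + 54×51000
  = 11396000
Σ Nₕ = 257000
Overall mean = 11396000 / 257000 = 44.342412

44.3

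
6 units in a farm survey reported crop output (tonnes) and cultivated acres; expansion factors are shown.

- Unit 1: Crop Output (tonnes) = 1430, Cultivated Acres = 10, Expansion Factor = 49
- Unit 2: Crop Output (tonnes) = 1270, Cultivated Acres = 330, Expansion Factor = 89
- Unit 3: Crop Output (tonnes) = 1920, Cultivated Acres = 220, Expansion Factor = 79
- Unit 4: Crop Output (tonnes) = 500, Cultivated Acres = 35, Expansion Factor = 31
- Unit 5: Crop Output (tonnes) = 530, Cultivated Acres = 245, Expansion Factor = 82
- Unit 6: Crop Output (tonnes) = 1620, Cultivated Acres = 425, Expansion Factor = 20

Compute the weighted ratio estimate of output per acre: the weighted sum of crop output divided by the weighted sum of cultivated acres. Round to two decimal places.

Σ wᵢ·y = 1430×49 + 1270×89 + 1920×79 + 500×31 + 530×82 + 1620×20
  = 70070 + 113030 + 151680 + 15500 + 43460 + 32400 = 426140
Σ wᵢ·x = 10×49 + 330×89 + 220×79 + 35×31 + 245×82 + 425×20
  = 490 + 29370 + 17380 + 1085 + 20090 + 8500 = 76915
Ratio = 426140 / 76915 = 5.5404017

5.54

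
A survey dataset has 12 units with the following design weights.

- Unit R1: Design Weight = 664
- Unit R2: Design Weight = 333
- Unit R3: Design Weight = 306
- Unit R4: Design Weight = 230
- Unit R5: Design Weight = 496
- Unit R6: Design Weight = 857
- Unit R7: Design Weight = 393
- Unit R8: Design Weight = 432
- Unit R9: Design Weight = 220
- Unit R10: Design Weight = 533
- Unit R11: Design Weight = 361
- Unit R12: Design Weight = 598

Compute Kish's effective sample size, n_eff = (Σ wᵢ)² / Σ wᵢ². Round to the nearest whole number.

Σ wᵢ = 664 + 333 + 306 + 230 + 496 + 857 + 393 + 432 + 220 + 533 + 361 + 598 = 5423
Σ wᵢ² = 2840273
n_eff = 5423² / 2840273 = 29408929 / 2840273 = 10.354261

10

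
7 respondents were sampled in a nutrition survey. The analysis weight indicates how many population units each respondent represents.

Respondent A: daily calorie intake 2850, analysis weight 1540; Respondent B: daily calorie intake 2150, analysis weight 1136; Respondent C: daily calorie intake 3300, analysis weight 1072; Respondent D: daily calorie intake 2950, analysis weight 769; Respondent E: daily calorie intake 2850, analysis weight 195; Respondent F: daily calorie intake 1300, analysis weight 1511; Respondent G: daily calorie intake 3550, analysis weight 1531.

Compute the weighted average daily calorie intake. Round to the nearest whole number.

2656

Weighted sum = 20592650
Sum of weights = 1540 + 1136 + 1072 + 769 + 195 + 1511 + 1531 = 7754
Weighted mean = 20592650 / 7754 = 2655.7454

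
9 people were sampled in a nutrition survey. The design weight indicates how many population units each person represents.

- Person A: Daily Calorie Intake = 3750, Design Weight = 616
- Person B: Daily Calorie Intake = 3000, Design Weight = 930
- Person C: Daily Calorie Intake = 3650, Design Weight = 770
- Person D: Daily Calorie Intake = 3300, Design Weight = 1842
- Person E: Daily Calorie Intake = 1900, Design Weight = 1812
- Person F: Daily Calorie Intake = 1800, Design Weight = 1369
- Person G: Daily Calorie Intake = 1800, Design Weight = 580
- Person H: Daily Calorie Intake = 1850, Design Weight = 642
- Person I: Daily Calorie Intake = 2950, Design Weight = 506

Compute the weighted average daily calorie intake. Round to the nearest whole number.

Weighted sum = 3750×616 + 3000×930 + 3650×770 + 3300×1842 + 1900×1812 + 1800×1369 + 1800×580 + 1850×642 + 2950×506
  = 23620500
Sum of weights = 616 + 930 + 770 + 1842 + 1812 + 1369 + 580 + 642 + 506 = 9067
Weighted mean = 23620500 / 9067 = 2605.1064

2605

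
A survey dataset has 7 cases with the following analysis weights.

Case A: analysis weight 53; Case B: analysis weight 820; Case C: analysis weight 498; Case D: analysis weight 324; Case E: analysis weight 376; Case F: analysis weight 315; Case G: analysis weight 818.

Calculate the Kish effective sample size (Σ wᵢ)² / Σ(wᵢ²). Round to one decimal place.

Σ wᵢ = 53 + 820 + 498 + 324 + 376 + 315 + 818 = 3204
Σ wᵢ² = 2809 + 672400 + 248004 + 104976 + 141376 + 99225 + 669124 = 1937914
n_eff = 3204² / 1937914 = 10265616 / 1937914 = 5.2972505

5.3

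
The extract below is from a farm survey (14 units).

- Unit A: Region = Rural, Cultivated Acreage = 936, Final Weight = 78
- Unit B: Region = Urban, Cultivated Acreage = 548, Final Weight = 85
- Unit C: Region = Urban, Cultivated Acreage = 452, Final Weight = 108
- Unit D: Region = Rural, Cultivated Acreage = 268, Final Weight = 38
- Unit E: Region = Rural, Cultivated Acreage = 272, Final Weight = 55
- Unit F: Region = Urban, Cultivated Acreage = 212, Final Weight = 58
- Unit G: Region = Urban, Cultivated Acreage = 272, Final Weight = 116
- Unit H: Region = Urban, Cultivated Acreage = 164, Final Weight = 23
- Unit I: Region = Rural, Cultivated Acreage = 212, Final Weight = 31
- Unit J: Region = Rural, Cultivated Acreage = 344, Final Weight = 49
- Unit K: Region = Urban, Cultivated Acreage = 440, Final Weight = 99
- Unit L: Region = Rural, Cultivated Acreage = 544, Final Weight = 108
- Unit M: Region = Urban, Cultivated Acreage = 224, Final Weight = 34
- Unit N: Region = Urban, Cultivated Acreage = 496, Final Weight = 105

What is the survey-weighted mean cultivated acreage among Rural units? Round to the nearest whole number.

Rural rows: A, D, E, I, J, L
Weighted sum = 936×78 + 268×38 + 272×55 + 212×31 + 344×49 + 544×108
  = 73008 + 10184 + 14960 + 6572 + 16856 + 58752 = 180332
Sum of weights = 78 + 38 + 55 + 31 + 49 + 108 = 359
Weighted mean = 180332 / 359 = 502.31755

502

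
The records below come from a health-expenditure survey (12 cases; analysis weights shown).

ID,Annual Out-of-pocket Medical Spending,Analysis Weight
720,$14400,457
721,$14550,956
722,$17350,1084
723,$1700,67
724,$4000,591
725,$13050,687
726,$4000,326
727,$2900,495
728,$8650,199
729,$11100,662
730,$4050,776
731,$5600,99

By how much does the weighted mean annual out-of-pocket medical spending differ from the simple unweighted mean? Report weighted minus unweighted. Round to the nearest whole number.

1907

Unweighted sum = 14400 + 14550 + 17350 + 1700 + 4000 + 13050 + 4000 + 2900 + 8650 + 11100 + 4050 + 5600 = 101350
Unweighted mean = 101350 / 12 = 8445.8333
Weighted sum = 14400×457 + 14550×956 + 17350×1084 + 1700×67 + 4000×591 + 13050×687 + 4000×326 + 2900×495 + 8650×199 + 11100×662 + 4050×776 + 5600×99
  = 6580800 + 13909800 + 18807400 + 113900 + 2364000 + 8965350 + 1304000 + 1435500 + 1721350 + 7348200 + 3142800 + 554400 = 66247500
Sum of weights = 6399
Weighted mean = 66247500 / 6399 = 10352.789
Difference (weighted minus unweighted) = 1906.9562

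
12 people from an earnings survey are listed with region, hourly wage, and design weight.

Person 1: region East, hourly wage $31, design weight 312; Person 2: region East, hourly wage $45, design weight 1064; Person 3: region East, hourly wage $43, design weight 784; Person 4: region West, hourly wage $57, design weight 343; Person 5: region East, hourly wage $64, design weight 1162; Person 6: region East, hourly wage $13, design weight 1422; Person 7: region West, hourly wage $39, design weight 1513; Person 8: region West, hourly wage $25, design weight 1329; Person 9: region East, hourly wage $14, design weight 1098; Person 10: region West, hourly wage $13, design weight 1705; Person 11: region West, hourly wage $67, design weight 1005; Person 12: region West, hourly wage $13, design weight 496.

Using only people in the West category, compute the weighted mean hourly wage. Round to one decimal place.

West rows: 4, 7, 8, 10, 11, 12
Weighted sum = 57×343 + 39×1513 + 25×1329 + 13×1705 + 67×1005 + 13×496
  = 207731
Sum of weights = 343 + 1513 + 1329 + 1705 + 1005 + 496 = 6391
Weighted mean = 207731 / 6391 = 32.503677

32.5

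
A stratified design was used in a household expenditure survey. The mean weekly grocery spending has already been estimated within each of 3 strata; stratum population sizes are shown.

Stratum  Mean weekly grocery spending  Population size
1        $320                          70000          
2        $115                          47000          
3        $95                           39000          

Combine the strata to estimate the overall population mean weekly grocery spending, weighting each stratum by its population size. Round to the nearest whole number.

Σ Nₕ·x̄ₕ = 320×70000 + 115×47000 + 95×39000
  = 22400000 + 5405000 + 3705000 = 31510000
Σ Nₕ = 70000 + 47000 + 39000 = 156000
Overall mean = 31510000 / 156000 = 201.98718

202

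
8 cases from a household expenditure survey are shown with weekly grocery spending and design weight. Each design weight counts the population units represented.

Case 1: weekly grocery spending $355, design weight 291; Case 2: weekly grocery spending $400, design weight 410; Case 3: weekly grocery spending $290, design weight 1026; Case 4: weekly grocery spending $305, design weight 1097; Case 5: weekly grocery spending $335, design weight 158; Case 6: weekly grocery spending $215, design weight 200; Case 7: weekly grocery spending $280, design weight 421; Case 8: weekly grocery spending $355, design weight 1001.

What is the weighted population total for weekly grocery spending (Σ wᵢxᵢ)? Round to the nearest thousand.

Weighted total = 1468595

1469000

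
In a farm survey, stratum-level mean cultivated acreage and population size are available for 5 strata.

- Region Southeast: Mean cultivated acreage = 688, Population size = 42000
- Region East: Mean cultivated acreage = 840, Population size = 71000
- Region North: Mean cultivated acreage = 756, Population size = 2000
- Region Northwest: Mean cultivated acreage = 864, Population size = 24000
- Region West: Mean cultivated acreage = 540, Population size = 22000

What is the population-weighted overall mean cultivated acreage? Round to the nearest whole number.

Σ Nₕ·x̄ₕ = 688×42000 + 840×71000 + 756×2000 + 864×24000 + 540×22000
  = 28896000 + 59640000 + 1512000 + 20736000 + 11880000 = 122664000
Σ Nₕ = 42000 + 71000 + 2000 + 24000 + 22000 = 161000
Overall mean = 122664000 / 161000 = 761.8882

762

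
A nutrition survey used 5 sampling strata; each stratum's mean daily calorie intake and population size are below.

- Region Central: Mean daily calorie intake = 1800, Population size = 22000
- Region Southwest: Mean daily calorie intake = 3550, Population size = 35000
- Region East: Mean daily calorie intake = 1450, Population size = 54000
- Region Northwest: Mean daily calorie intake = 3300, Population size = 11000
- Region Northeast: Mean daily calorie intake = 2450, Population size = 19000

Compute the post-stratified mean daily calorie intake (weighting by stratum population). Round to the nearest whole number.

Σ Nₕ·x̄ₕ = 1800×22000 + 3550×35000 + 1450×54000 + 3300×11000 + 2450×19000
  = 39600000 + 124250000 + 78300000 + 36300000 + 46550000 = 325000000
Σ Nₕ = 22000 + 35000 + 54000 + 11000 + 19000 = 141000
Overall mean = 325000000 / 141000 = 2304.9645

2305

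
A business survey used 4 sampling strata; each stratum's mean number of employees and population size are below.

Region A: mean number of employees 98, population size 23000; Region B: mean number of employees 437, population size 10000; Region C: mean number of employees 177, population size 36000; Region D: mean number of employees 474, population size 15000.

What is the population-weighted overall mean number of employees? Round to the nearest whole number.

Σ Nₕ·x̄ₕ = 98×23000 + 437×10000 + 177×36000 + 474×15000
  = 2254000 + 4370000 + 6372000 + 7110000 = 20106000
Σ Nₕ = 23000 + 10000 + 36000 + 15000 = 84000
Overall mean = 20106000 / 84000 = 239.35714

239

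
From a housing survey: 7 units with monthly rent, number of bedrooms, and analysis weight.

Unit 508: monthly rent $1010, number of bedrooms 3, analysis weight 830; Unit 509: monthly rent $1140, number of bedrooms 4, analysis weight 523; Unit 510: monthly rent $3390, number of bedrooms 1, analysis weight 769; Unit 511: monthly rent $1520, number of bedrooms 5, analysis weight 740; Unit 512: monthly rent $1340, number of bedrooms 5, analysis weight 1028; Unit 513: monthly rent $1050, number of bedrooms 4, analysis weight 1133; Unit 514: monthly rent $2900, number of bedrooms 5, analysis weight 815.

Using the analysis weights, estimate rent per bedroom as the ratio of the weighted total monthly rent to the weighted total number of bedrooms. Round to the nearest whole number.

443

Σ wᵢ·y = 10096900
Σ wᵢ·x = 3×830 + 4×523 + 1×769 + 5×740 + 5×1028 + 4×1133 + 5×815
  = 2490 + 2092 + 769 + 3700 + 5140 + 4532 + 4075 = 22798
Ratio = 10096900 / 22798 = 442.88534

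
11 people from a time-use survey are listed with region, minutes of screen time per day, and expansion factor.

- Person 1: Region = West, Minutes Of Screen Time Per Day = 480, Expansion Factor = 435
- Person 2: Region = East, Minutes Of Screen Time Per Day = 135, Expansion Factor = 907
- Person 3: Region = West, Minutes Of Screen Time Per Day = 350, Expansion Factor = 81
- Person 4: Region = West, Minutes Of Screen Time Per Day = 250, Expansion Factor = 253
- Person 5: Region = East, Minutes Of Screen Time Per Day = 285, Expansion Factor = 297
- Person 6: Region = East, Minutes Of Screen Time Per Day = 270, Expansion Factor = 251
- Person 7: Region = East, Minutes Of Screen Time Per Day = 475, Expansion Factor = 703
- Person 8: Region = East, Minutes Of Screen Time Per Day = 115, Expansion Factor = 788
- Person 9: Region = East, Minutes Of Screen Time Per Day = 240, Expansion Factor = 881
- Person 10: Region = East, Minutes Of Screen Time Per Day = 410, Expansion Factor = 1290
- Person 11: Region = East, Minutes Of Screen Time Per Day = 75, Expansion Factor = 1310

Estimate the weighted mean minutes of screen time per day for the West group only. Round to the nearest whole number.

West rows: 1, 3, 4
Weighted sum = 480×435 + 350×81 + 250×253
  = 208800 + 28350 + 63250 = 300400
Sum of weights = 435 + 81 + 253 = 769
Weighted mean = 300400 / 769 = 390.63719

391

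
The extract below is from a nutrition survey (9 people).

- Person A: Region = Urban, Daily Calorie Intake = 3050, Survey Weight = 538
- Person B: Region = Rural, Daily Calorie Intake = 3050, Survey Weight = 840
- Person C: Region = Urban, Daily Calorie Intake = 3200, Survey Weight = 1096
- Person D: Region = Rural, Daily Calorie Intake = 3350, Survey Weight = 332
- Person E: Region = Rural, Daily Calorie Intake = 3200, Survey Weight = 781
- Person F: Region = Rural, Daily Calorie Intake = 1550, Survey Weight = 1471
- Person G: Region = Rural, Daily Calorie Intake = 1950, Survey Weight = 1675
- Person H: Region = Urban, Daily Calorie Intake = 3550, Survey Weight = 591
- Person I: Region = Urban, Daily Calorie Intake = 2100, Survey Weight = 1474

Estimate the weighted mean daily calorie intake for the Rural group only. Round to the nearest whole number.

Rural rows: B, D, E, F, G
Weighted sum = 3050×840 + 3350×332 + 3200×781 + 1550×1471 + 1950×1675
  = 2562000 + 1112200 + 2499200 + 2280050 + 3266250 = 11719700
Sum of weights = 840 + 332 + 781 + 1471 + 1675 = 5099
Weighted mean = 11719700 / 5099 = 2298.4311

2298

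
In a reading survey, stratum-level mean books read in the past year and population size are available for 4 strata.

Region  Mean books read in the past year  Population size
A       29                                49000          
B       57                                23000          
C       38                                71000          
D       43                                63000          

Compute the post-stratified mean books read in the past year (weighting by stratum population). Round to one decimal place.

39.5

Σ Nₕ·x̄ₕ = 29×49000 + 57×23000 + 38×71000 + 43×63000
  = 1421000 + 1311000 + 2698000 + 2709000 = 8139000
Σ Nₕ = 49000 + 23000 + 71000 + 63000 = 206000
Overall mean = 8139000 / 206000 = 39.509709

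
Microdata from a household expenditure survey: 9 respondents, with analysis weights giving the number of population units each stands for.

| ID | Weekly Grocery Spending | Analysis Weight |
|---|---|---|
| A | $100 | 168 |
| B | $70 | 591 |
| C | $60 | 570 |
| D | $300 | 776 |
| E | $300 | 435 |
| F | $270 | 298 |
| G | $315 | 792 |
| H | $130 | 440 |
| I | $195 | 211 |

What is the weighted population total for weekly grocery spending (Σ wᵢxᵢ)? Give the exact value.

883955

Weighted total = 100×168 + 70×591 + 60×570 + 300×776 + 300×435 + 270×298 + 315×792 + 130×440 + 195×211
  = 883955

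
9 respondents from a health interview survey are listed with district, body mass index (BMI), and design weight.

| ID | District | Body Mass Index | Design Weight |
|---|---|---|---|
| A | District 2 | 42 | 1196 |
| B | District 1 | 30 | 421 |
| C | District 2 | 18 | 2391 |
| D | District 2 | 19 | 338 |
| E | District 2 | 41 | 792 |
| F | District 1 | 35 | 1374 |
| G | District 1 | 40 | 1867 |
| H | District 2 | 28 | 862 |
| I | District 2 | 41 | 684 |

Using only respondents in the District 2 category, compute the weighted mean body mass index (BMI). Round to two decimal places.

District 2 rows: A, C, D, E, H, I
Weighted sum = 42×1196 + 18×2391 + 19×338 + 41×792 + 28×862 + 41×684
  = 184344
Sum of weights = 1196 + 2391 + 338 + 792 + 862 + 684 = 6263
Weighted mean = 184344 / 6263 = 29.433818

29.43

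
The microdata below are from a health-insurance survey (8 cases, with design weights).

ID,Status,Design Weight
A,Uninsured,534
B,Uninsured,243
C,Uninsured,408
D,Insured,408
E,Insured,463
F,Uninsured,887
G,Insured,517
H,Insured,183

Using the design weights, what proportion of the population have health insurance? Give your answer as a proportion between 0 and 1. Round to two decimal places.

0.43

Sum of weights for 'Insured' = 408 + 463 + 517 + 183 = 1571
Total weight = 534 + 243 + 408 + 408 + 463 + 887 + 517 + 183 = 3643
Weighted proportion = 1571 / 3643 = 0.43123799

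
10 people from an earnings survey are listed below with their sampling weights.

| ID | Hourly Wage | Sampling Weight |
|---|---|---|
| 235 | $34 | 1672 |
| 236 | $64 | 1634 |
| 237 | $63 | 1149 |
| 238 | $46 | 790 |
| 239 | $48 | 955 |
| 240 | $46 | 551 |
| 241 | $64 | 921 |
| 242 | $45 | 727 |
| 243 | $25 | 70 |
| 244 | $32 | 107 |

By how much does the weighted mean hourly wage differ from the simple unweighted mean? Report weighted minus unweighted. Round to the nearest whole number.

4

Unweighted sum = 467
Unweighted mean = 467 / 10 = 46.7
Weighted sum = 34×1672 + 64×1634 + 63×1149 + 46×790 + 48×955 + 46×551 + 64×921 + 45×727 + 25×70 + 32×107
  = 438170
Sum of weights = 8576
Weighted mean = 438170 / 8576 = 51.092584
Difference (weighted minus unweighted) = 4.392584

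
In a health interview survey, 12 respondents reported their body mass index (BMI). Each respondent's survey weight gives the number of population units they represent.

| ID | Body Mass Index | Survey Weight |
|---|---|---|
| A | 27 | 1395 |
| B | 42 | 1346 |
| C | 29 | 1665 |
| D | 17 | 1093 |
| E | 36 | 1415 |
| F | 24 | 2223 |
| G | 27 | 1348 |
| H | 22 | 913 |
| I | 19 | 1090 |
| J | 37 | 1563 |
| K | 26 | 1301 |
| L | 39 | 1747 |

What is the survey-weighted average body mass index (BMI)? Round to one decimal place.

29.4

Weighted sum = 27×1395 + 42×1346 + 29×1665 + 17×1093 + 36×1415 + 24×2223 + 27×1348 + 22×913 + 19×1090 + 37×1563 + 26×1301 + 39×1747
  = 37665 + 56532 + 48285 + 18581 + 50940 + 53352 + 36396 + 20086 + 20710 + 57831 + 33826 + 68133 = 502337
Sum of weights = 1395 + 1346 + 1665 + 1093 + 1415 + 2223 + 1348 + 913 + 1090 + 1563 + 1301 + 1747 = 17099
Weighted mean = 502337 / 17099 = 29.378151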